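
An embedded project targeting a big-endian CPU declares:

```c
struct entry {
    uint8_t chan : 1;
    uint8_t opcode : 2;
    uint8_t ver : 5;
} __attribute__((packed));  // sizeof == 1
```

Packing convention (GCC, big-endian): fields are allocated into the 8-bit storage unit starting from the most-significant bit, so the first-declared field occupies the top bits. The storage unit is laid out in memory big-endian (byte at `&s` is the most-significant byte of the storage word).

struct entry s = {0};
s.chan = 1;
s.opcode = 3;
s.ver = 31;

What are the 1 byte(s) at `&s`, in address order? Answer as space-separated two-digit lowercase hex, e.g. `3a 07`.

chan:1 = 1 → 0x1 << 7 → word 0x80
opcode:2 = 3 → 0x3 << 5 → word 0xe0
ver:5 = 31 → 0x1f << 0 → word 0xff
word = 0xff → big-endian bytes:
  [0]=0xff

ff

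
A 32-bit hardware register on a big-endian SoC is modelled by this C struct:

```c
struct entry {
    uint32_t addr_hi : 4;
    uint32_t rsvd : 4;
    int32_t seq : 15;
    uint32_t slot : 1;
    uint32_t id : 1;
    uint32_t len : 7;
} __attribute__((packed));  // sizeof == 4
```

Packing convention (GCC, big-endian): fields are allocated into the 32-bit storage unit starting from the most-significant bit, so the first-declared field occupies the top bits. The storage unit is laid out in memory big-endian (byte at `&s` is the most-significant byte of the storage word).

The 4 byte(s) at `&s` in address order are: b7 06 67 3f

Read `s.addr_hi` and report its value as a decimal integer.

[0]=0xb7 [1]=0x06 [2]=0x67 [3]=0x3f (big-endian) → word 0xb706673f
addr_hi:4 @ bit 28 → (0xb706673f>>28)&0xf = 0xb  ←
rsvd:4 @ bit 24 → (0xb706673f>>24)&0xf = 0x7
seq:15 @ bit 9 → (0xb706673f>>9)&0x7fff = 0x333
slot:1 @ bit 8 → (0xb706673f>>8)&0x1 = 0x1
id:1 @ bit 7 → (0xb706673f>>7)&0x1 = 0x0
len:7 @ bit 0 → (0xb706673f>>0)&0x7f = 0x3f

11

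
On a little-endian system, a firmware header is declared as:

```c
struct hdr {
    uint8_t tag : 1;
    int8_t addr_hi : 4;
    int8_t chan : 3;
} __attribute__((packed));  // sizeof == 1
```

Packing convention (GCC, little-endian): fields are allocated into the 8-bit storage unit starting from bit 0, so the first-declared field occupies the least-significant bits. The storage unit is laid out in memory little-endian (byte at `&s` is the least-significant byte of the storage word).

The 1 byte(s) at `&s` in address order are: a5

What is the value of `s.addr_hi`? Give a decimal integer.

[0]=0xa5 (little-endian) → word 0xa5
tag [0+:1] = (word>>0) & 0x1 = 1
addr_hi [1+:4] = (word>>1) & 0xf = 2  ←
chan [5+:3] = (word>>5) & 0x7 = 5
addr_hi signed 4b, MSB=0: value = 2

2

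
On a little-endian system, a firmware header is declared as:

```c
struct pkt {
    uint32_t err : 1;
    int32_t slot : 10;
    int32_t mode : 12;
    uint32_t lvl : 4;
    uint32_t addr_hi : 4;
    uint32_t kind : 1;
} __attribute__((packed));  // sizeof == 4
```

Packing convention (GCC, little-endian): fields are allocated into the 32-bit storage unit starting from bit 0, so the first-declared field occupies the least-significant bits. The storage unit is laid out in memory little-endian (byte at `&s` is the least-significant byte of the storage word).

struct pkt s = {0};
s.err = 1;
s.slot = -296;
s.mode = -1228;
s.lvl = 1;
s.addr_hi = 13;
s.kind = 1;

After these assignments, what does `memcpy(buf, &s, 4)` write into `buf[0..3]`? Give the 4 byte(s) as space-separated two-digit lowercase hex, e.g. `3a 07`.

err (1b) val=1 bits=0x1 at bit 0: 0x00000001
slot (10b) val=-296 bits=0x2d8 at bit 1: 0x000005b1
mode (12b) val=-1228 bits=0xb34 at bit 11: 0x0059a5b1
lvl (4b) val=1 bits=0x1 at bit 23: 0x00d9a5b1
addr_hi (4b) val=13 bits=0xd at bit 27: 0x68d9a5b1
kind (1b) val=1 bits=0x1 at bit 31: 0xe8d9a5b1
word = 0xe8d9a5b1 → little-endian bytes:
  [0]=0xb1  [1]=0xa5  [2]=0xd9  [3]=0xe8

b1 a5 d9 e8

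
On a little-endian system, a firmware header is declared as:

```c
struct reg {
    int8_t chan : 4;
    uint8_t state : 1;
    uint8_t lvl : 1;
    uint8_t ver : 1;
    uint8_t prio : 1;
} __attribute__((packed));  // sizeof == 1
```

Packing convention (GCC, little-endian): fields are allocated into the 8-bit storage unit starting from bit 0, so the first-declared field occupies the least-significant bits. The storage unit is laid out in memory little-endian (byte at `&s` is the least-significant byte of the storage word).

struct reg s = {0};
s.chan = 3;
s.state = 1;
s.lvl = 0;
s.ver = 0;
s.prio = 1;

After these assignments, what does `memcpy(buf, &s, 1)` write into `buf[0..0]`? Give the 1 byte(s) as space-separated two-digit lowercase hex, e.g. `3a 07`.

chan (4b) val=3 bits=0x3 at bit 0: 0x03
state (1b) val=1 bits=0x1 at bit 4: 0x13
lvl (1b) val=0 bits=0x0 at bit 5: 0x13
ver (1b) val=0 bits=0x0 at bit 6: 0x13
prio (1b) val=1 bits=0x1 at bit 7: 0x93
word = 0x93 → little-endian bytes:
  [0]=0x93

93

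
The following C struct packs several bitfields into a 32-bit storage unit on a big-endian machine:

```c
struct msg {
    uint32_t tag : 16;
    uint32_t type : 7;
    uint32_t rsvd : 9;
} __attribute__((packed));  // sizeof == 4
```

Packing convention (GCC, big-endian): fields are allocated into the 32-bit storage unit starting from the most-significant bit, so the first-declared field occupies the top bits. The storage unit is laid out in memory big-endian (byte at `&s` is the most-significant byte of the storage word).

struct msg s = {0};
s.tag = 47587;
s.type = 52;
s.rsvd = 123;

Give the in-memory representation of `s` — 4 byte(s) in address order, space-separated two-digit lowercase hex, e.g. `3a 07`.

tag (16b) val=47587 bits=0xb9e3 at bit 16: 0xb9e30000
type (7b) val=52 bits=0x34 at bit 9: 0xb9e36800
rsvd (9b) val=123 bits=0x7b at bit 0: 0xb9e3687b
word = 0xb9e3687b → big-endian bytes:
  [0]=0xb9  [1]=0xe3  [2]=0x68  [3]=0x7b

b9 e3 68 7b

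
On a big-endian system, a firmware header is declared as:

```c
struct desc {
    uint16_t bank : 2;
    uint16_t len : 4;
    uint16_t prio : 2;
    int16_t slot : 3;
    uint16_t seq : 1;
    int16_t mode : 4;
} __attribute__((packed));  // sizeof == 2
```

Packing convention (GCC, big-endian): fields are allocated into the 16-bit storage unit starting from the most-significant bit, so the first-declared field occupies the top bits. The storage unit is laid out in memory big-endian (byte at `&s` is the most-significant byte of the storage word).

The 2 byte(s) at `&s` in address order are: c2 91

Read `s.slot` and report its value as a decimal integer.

-4

[0]=0xc2 [1]=0x91 (big-endian) → word 0xc291
bank:2 @ bit 14 → (0xc291>>14)&0x3 = 0x3
len:4 @ bit 10 → (0xc291>>10)&0xf = 0x0
prio:2 @ bit 8 → (0xc291>>8)&0x3 = 0x2
slot:3 @ bit 5 → (0xc291>>5)&0x7 = 0x4  ←
seq:1 @ bit 4 → (0xc291>>4)&0x1 = 0x1
mode:4 @ bit 0 → (0xc291>>0)&0xf = 0x1
slot signed 3b, MSB=1: 4 - 8 = -4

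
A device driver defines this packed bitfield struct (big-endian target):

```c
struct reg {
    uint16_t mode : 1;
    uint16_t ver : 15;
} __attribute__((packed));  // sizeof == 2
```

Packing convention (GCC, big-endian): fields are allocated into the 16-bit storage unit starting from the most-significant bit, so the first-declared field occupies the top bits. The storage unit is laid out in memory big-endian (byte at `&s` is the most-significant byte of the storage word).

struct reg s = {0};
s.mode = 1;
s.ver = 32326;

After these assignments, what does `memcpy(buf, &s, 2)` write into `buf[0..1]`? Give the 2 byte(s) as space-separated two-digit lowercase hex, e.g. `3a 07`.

[15+:1] mode=1 & 0x1 = 0x1; word=0x8000
[0+:15] ver=32326 & 0x7fff = 0x7e46; word=0xfe46
word = 0xfe46 → big-endian bytes:
  [0]=0xfe  [1]=0x46

fe 46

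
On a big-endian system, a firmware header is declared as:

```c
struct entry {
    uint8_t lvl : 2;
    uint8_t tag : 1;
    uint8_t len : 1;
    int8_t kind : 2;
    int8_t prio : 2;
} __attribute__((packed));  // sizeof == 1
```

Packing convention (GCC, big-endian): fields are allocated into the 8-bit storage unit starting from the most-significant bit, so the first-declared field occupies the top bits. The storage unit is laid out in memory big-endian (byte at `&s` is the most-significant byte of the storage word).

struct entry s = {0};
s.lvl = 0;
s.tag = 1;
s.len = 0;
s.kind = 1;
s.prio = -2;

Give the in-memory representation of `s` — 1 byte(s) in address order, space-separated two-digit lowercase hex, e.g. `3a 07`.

26

[6+:2] lvl=0 & 0x3 = 0x0; word=0x00
[5+:1] tag=1 & 0x1 = 0x1; word=0x20
[4+:1] len=0 & 0x1 = 0x0; word=0x20
[2+:2] kind=1 & 0x3 = 0x1; word=0x24
[0+:2] prio=-2 & 0x3 = 0x2; word=0x26
word = 0x26 → big-endian bytes:
  [0]=0x26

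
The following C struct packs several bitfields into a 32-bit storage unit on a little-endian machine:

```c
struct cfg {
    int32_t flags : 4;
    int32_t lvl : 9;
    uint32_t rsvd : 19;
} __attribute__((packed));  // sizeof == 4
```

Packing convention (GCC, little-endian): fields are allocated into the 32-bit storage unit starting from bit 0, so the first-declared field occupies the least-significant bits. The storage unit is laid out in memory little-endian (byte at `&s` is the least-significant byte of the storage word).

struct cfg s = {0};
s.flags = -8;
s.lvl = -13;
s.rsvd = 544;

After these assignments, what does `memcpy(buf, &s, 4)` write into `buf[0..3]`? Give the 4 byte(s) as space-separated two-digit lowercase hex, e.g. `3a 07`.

flags:4 = -8 → 0x8 << 0 → word 0x00000008
lvl:9 = -13 → 0x1f3 << 4 → word 0x00001f38
rsvd:19 = 544 → 0x220 << 13 → word 0x00441f38
word = 0x00441f38 → little-endian bytes:
  [0]=0x38  [1]=0x1f  [2]=0x44  [3]=0x00

38 1f 44 00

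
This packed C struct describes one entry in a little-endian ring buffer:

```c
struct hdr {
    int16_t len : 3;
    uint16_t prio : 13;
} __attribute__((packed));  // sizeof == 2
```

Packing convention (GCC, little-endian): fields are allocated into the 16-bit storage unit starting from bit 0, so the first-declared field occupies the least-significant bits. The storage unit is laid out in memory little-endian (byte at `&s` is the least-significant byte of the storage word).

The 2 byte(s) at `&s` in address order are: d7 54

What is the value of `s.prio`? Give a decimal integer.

[0]=0xd7 [1]=0x54 (little-endian) → word 0x54d7
len:3 @ bit 0 → (0x54d7>>0)&0x7 = 0x7
prio:13 @ bit 3 → (0x54d7>>3)&0x1fff = 0xa9a  ←

2714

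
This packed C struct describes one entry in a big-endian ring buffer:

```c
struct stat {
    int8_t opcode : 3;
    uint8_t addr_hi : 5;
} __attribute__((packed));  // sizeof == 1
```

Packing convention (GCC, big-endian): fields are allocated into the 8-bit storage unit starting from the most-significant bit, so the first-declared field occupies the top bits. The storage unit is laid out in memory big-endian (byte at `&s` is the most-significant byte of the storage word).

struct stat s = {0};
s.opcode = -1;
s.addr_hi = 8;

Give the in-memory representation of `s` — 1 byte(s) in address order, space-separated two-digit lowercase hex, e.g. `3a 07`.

opcode:3 = -1 → 0x7 << 5 → word 0xe0
addr_hi:5 = 8 → 0x8 << 0 → word 0xe8
word = 0xe8 → big-endian bytes:
  [0]=0xe8

e8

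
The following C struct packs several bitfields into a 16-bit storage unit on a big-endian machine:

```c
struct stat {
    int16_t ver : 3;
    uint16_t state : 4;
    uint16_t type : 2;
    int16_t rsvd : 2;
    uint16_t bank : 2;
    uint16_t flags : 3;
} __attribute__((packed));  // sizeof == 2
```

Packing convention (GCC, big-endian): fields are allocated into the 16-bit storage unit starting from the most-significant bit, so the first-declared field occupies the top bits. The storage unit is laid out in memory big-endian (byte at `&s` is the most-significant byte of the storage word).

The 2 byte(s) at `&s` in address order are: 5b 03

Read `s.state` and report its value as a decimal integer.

13

[0]=0x5b [1]=0x03 (big-endian) → word 0x5b03
ver:3 @ bit 13 → (0x5b03>>13)&0x7 = 0x2
state:4 @ bit 9 → (0x5b03>>9)&0xf = 0xd  ←
type:2 @ bit 7 → (0x5b03>>7)&0x3 = 0x2
rsvd:2 @ bit 5 → (0x5b03>>5)&0x3 = 0x0
bank:2 @ bit 3 → (0x5b03>>3)&0x3 = 0x0
flags:3 @ bit 0 → (0x5b03>>0)&0x7 = 0x3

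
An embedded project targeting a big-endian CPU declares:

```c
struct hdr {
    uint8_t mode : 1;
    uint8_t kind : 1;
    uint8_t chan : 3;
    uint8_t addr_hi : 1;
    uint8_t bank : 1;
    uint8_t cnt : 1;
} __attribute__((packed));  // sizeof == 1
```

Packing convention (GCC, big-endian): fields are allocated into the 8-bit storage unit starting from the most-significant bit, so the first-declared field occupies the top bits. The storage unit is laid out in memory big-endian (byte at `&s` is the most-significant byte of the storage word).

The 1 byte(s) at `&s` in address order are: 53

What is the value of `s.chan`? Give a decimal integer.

2

[0]=0x53 (big-endian) → word 0x53
mode:1 @ bit 7 → (0x53>>7)&0x1 = 0x0
kind:1 @ bit 6 → (0x53>>6)&0x1 = 0x1
chan:3 @ bit 3 → (0x53>>3)&0x7 = 0x2  ←
addr_hi:1 @ bit 2 → (0x53>>2)&0x1 = 0x0
bank:1 @ bit 1 → (0x53>>1)&0x1 = 0x1
cnt:1 @ bit 0 → (0x53>>0)&0x1 = 0x1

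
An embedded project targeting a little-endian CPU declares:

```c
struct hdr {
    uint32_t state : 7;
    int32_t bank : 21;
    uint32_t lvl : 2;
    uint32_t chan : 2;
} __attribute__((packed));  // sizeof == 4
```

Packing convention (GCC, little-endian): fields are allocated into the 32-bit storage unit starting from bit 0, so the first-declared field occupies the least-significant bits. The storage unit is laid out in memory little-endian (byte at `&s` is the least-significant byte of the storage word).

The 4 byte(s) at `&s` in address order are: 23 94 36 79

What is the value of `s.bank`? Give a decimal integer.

[0]=0x23 [1]=0x94 [2]=0x36 [3]=0x79 (little-endian) → word 0x79369423
state:7 @ bit 0 → (0x79369423>>0)&0x7f = 0x23
bank:21 @ bit 7 → (0x79369423>>7)&0x1fffff = 0x126d28  ←
lvl:2 @ bit 28 → (0x79369423>>28)&0x3 = 0x3
chan:2 @ bit 30 → (0x79369423>>30)&0x3 = 0x1
bank signed 21b, MSB=1: 1207592 - 2097152 = -889560

-889560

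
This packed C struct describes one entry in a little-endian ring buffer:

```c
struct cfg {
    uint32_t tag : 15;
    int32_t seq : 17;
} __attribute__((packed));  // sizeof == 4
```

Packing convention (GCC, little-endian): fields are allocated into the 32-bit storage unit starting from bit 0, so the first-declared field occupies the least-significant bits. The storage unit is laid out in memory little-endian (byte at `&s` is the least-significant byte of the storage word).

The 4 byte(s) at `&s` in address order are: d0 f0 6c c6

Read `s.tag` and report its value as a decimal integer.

28880

[0]=0xd0 [1]=0xf0 [2]=0x6c [3]=0xc6 (little-endian) → word 0xc66cf0d0
tag [0+:15] = (word>>0) & 0x7fff = 28880  ←
seq [15+:17] = (word>>15) & 0x1ffff = 101593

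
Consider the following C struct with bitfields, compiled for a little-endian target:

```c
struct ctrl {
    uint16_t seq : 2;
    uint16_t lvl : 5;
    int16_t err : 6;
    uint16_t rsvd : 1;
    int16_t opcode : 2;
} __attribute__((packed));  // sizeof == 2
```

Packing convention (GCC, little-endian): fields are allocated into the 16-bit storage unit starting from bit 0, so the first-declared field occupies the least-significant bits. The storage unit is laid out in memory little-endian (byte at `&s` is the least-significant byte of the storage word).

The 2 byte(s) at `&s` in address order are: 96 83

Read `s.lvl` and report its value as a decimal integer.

[0]=0x96 [1]=0x83 (little-endian) → word 0x8396
seq:2 @ bit 0 → (0x8396>>0)&0x3 = 0x2
lvl:5 @ bit 2 → (0x8396>>2)&0x1f = 0x5  ←
err:6 @ bit 7 → (0x8396>>7)&0x3f = 0x7
rsvd:1 @ bit 13 → (0x8396>>13)&0x1 = 0x0
opcode:2 @ bit 14 → (0x8396>>14)&0x3 = 0x2

5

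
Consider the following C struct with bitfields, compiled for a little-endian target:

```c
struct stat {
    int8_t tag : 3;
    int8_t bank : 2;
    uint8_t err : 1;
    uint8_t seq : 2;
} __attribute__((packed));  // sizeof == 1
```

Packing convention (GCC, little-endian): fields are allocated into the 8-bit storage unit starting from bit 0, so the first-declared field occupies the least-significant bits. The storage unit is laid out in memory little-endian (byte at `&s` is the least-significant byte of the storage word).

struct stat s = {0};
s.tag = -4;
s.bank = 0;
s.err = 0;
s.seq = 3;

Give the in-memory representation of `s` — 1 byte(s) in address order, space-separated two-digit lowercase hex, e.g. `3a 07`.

c4

tag:3 = -4 → 0x4 << 0 → word 0x04
bank:2 = 0 → 0x0 << 3 → word 0x04
err:1 = 0 → 0x0 << 5 → word 0x04
seq:2 = 3 → 0x3 << 6 → word 0xc4
word = 0xc4 → little-endian bytes:
  [0]=0xc4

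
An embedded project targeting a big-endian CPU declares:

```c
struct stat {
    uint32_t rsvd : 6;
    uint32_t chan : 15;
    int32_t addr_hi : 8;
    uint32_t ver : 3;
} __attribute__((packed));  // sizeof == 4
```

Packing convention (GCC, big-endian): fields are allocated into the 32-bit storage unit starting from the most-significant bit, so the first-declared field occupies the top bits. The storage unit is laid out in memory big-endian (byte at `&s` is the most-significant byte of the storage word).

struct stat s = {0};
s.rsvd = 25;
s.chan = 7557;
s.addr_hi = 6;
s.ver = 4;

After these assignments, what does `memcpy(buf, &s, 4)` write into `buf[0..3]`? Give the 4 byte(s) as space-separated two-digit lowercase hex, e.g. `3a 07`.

64 ec 28 34

rsvd (6b) val=25 bits=0x19 at bit 26: 0x64000000
chan (15b) val=7557 bits=0x1d85 at bit 11: 0x64ec2800
addr_hi (8b) val=6 bits=0x6 at bit 3: 0x64ec2830
ver (3b) val=4 bits=0x4 at bit 0: 0x64ec2834
word = 0x64ec2834 → big-endian bytes:
  [0]=0x64  [1]=0xec  [2]=0x28  [3]=0x34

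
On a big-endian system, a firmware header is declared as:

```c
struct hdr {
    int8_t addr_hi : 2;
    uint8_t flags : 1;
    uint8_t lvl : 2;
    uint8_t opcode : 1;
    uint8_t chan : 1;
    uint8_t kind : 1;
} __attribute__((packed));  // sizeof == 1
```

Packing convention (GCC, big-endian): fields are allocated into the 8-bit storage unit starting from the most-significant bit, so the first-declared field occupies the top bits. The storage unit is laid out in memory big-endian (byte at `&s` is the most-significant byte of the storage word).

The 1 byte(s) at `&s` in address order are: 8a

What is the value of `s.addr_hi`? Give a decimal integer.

-2

[0]=0x8a (big-endian) → word 0x8a
addr_hi [6+:2] = (word>>6) & 0x3 = 2  ←
flags [5+:1] = (word>>5) & 0x1 = 0
lvl [3+:2] = (word>>3) & 0x3 = 1
opcode [2+:1] = (word>>2) & 0x1 = 0
chan [1+:1] = (word>>1) & 0x1 = 1
kind [0+:1] = (word>>0) & 0x1 = 0
addr_hi signed 2b, MSB=1: 2 - 4 = -2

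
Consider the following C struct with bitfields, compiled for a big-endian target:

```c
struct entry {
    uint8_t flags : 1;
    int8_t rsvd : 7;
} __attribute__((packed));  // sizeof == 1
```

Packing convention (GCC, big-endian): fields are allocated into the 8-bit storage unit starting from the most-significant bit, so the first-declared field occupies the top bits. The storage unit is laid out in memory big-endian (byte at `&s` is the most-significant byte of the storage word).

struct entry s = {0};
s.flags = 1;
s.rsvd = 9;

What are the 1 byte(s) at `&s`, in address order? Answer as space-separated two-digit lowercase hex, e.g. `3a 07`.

[7+:1] flags=1 & 0x1 = 0x1; word=0x80
[0+:7] rsvd=9 & 0x7f = 0x9; word=0x89
word = 0x89 → big-endian bytes:
  [0]=0x89

89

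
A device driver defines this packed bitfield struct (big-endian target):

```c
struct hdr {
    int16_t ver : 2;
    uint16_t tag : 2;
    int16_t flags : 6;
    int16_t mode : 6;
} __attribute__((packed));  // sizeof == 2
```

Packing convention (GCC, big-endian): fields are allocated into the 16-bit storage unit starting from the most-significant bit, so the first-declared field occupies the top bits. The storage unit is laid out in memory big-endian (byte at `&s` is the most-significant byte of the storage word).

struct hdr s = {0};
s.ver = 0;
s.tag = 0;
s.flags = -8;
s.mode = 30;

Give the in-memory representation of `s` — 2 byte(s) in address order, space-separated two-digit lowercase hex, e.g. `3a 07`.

0e 1e

[14+:2] ver=0 & 0x3 = 0x0; word=0x0000
[12+:2] tag=0 & 0x3 = 0x0; word=0x0000
[6+:6] flags=-8 & 0x3f = 0x38; word=0x0e00
[0+:6] mode=30 & 0x3f = 0x1e; word=0x0e1e
word = 0x0e1e → big-endian bytes:
  [0]=0x0e  [1]=0x1e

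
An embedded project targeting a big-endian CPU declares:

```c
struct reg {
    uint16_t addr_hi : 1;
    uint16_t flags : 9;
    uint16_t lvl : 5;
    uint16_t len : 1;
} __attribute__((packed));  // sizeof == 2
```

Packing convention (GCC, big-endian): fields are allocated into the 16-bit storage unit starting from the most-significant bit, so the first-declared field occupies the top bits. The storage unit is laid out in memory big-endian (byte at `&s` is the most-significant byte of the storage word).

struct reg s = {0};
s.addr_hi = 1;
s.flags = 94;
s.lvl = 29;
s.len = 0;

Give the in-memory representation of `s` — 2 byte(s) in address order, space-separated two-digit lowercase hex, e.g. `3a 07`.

97 ba

addr_hi:1 = 1 → 0x1 << 15 → word 0x8000
flags:9 = 94 → 0x5e << 6 → word 0x9780
lvl:5 = 29 → 0x1d << 1 → word 0x97ba
len:1 = 0 → 0x0 << 0 → word 0x97ba
word = 0x97ba → big-endian bytes:
  [0]=0x97  [1]=0xba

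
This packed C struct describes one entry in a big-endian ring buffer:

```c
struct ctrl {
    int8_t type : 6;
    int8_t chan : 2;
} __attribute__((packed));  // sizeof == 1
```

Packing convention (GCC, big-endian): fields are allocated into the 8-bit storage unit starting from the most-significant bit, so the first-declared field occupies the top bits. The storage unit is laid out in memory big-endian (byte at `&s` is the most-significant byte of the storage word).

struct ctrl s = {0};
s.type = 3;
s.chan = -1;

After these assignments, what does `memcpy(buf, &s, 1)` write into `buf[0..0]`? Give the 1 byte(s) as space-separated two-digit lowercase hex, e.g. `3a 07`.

type (6b) val=3 bits=0x3 at bit 2: 0x0c
chan (2b) val=-1 bits=0x3 at bit 0: 0x0f
word = 0x0f → big-endian bytes:
  [0]=0x0f

0f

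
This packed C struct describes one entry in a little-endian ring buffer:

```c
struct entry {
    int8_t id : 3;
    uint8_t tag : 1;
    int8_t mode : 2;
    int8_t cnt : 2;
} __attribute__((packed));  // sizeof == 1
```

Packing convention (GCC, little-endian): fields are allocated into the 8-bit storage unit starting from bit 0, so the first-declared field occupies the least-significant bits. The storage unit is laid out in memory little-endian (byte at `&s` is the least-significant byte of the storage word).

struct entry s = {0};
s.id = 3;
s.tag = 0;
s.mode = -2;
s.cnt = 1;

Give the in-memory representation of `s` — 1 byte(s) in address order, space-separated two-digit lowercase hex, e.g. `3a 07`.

63

[0+:3] id=3 & 0x7 = 0x3; word=0x03
[3+:1] tag=0 & 0x1 = 0x0; word=0x03
[4+:2] mode=-2 & 0x3 = 0x2; word=0x23
[6+:2] cnt=1 & 0x3 = 0x1; word=0x63
word = 0x63 → little-endian bytes:
  [0]=0x63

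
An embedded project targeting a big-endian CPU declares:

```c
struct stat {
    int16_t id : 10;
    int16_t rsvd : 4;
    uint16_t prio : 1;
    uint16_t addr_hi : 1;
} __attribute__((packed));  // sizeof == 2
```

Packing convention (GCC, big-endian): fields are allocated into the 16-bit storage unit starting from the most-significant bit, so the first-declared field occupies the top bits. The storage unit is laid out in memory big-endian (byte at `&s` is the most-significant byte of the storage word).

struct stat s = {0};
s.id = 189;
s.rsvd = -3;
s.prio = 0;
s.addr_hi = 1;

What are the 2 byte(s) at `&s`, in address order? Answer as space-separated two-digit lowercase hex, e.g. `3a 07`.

2f 75

id (10b) val=189 bits=0xbd at bit 6: 0x2f40
rsvd (4b) val=-3 bits=0xd at bit 2: 0x2f74
prio (1b) val=0 bits=0x0 at bit 1: 0x2f74
addr_hi (1b) val=1 bits=0x1 at bit 0: 0x2f75
word = 0x2f75 → big-endian bytes:
  [0]=0x2f  [1]=0x75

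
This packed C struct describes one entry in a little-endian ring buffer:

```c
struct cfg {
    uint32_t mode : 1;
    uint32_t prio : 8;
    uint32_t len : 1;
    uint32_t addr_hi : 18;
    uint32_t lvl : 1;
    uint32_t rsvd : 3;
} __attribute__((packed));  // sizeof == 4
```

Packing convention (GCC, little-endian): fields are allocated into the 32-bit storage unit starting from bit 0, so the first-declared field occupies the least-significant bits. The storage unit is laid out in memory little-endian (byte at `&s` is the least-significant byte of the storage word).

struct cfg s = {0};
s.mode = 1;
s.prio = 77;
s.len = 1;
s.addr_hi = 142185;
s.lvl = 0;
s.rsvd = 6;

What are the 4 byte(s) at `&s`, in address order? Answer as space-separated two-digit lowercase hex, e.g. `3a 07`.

[0+:1] mode=1 & 0x1 = 0x1; word=0x00000001
[1+:8] prio=77 & 0xff = 0x4d; word=0x0000009b
[9+:1] len=1 & 0x1 = 0x1; word=0x0000029b
[10+:18] addr_hi=142185 & 0x3ffff = 0x22b69; word=0x08ada69b
[28+:1] lvl=0 & 0x1 = 0x0; word=0x08ada69b
[29+:3] rsvd=6 & 0x7 = 0x6; word=0xc8ada69b
word = 0xc8ada69b → little-endian bytes:
  [0]=0x9b  [1]=0xa6  [2]=0xad  [3]=0xc8

9b a6 ad c8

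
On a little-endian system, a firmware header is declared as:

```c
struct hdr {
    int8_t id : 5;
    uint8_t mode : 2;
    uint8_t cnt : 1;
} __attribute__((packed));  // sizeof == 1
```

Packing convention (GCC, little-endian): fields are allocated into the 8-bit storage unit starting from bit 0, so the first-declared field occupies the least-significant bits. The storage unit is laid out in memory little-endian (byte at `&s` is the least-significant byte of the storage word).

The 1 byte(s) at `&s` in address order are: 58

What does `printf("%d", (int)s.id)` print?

-8

[0]=0x58 (little-endian) → word 0x58
id [0+:5] = (word>>0) & 0x1f = 24  ←
mode [5+:2] = (word>>5) & 0x3 = 2
cnt [7+:1] = (word>>7) & 0x1 = 0
id signed 5b, MSB=1: 24 - 32 = -8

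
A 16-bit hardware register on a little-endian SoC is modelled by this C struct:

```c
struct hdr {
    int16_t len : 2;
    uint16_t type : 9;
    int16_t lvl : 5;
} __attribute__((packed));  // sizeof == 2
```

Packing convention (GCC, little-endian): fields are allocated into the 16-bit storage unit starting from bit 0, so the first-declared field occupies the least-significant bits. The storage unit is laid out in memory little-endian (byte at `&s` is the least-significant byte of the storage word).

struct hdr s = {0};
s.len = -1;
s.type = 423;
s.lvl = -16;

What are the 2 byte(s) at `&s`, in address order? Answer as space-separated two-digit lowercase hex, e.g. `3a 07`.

len:2 = -1 → 0x3 << 0 → word 0x0003
type:9 = 423 → 0x1a7 << 2 → word 0x069f
lvl:5 = -16 → 0x10 << 11 → word 0x869f
word = 0x869f → little-endian bytes:
  [0]=0x9f  [1]=0x86

9f 86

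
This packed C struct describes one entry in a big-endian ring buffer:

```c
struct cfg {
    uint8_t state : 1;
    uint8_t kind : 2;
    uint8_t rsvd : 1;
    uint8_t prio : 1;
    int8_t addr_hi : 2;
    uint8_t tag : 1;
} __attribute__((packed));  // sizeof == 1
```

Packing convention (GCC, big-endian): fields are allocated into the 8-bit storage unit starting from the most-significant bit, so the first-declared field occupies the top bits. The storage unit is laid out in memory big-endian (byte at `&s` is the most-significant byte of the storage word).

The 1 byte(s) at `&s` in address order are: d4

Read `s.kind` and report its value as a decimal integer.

[0]=0xd4 (big-endian) → word 0xd4
state:1 @ bit 7 → (0xd4>>7)&0x1 = 0x1
kind:2 @ bit 5 → (0xd4>>5)&0x3 = 0x2  ←
rsvd:1 @ bit 4 → (0xd4>>4)&0x1 = 0x1
prio:1 @ bit 3 → (0xd4>>3)&0x1 = 0x0
addr_hi:2 @ bit 1 → (0xd4>>1)&0x3 = 0x2
tag:1 @ bit 0 → (0xd4>>0)&0x1 = 0x0

2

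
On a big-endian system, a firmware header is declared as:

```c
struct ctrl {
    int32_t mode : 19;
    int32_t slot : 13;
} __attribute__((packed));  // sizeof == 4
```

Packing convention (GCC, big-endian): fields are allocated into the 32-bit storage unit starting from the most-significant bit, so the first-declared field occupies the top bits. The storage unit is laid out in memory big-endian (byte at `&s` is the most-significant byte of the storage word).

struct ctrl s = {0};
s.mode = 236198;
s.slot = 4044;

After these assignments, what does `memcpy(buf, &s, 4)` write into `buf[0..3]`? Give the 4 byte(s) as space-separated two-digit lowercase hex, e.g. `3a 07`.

73 54 cf cc

mode:19 = 236198 → 0x39aa6 << 13 → word 0x7354c000
slot:13 = 4044 → 0xfcc << 0 → word 0x7354cfcc
word = 0x7354cfcc → big-endian bytes:
  [0]=0x73  [1]=0x54  [2]=0xcf  [3]=0xcc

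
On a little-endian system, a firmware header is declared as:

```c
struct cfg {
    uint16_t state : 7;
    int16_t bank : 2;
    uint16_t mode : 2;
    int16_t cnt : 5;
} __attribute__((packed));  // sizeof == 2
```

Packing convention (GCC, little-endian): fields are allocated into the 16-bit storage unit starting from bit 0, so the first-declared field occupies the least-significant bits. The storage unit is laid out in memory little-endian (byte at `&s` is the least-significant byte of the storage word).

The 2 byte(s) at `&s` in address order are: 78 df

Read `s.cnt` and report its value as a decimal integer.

[0]=0x78 [1]=0xdf (little-endian) → word 0xdf78
state:7 @ bit 0 → (0xdf78>>0)&0x7f = 0x78
bank:2 @ bit 7 → (0xdf78>>7)&0x3 = 0x2
mode:2 @ bit 9 → (0xdf78>>9)&0x3 = 0x3
cnt:5 @ bit 11 → (0xdf78>>11)&0x1f = 0x1b  ←
cnt signed 5b, MSB=1: 27 - 32 = -5

-5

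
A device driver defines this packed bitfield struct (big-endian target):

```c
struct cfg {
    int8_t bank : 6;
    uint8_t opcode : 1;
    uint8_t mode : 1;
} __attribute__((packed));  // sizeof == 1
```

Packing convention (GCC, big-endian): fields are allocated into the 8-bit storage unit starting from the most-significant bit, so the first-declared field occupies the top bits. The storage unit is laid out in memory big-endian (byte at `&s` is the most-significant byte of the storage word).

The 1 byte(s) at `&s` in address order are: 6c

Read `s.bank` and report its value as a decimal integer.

27

[0]=0x6c (big-endian) → word 0x6c
bank [2+:6] = (word>>2) & 0x3f = 27  ←
opcode [1+:1] = (word>>1) & 0x1 = 0
mode [0+:1] = (word>>0) & 0x1 = 0
bank signed 6b, MSB=0: value = 27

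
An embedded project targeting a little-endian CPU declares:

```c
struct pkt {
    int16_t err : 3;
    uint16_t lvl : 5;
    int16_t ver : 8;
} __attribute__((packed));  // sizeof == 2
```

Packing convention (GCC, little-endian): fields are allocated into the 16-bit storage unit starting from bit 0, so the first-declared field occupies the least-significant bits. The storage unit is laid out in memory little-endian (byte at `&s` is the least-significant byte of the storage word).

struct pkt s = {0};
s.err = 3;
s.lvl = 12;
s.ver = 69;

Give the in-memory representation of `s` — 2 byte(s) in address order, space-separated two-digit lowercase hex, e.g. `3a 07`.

err (3b) val=3 bits=0x3 at bit 0: 0x0003
lvl (5b) val=12 bits=0xc at bit 3: 0x0063
ver (8b) val=69 bits=0x45 at bit 8: 0x4563
word = 0x4563 → little-endian bytes:
  [0]=0x63  [1]=0x45

63 45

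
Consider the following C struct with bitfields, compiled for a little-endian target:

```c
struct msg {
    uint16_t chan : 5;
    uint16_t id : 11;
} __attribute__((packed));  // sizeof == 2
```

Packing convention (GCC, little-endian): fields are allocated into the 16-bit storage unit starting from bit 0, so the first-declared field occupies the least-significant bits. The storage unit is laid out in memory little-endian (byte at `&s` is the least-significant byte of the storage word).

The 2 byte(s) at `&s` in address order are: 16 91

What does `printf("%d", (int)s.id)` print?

1160

[0]=0x16 [1]=0x91 (little-endian) → word 0x9116
chan:5 @ bit 0 → (0x9116>>0)&0x1f = 0x16
id:11 @ bit 5 → (0x9116>>5)&0x7ff = 0x488  ←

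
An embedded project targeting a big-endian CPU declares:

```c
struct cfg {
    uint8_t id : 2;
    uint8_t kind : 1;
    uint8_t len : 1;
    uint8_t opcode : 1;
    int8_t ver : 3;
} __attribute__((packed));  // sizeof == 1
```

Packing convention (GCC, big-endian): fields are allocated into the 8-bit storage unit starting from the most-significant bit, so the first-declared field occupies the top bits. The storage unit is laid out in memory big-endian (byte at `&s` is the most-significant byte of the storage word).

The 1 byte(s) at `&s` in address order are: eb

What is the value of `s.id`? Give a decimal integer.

[0]=0xeb (big-endian) → word 0xeb
id [6+:2] = (word>>6) & 0x3 = 3  ←
kind [5+:1] = (word>>5) & 0x1 = 1
len [4+:1] = (word>>4) & 0x1 = 0
opcode [3+:1] = (word>>3) & 0x1 = 1
ver [0+:3] = (word>>0) & 0x7 = 3

3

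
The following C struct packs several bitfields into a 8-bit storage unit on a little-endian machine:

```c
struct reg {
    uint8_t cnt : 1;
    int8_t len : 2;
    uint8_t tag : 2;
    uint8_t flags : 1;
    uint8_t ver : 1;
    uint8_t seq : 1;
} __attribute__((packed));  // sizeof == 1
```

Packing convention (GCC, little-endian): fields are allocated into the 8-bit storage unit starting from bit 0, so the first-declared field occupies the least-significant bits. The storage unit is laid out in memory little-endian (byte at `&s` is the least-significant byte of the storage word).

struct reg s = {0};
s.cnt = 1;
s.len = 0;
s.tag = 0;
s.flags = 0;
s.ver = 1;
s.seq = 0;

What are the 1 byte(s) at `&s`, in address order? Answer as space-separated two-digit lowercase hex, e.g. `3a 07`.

41

[0+:1] cnt=1 & 0x1 = 0x1; word=0x01
[1+:2] len=0 & 0x3 = 0x0; word=0x01
[3+:2] tag=0 & 0x3 = 0x0; word=0x01
[5+:1] flags=0 & 0x1 = 0x0; word=0x01
[6+:1] ver=1 & 0x1 = 0x1; word=0x41
[7+:1] seq=0 & 0x1 = 0x0; word=0x41
word = 0x41 → little-endian bytes:
  [0]=0x41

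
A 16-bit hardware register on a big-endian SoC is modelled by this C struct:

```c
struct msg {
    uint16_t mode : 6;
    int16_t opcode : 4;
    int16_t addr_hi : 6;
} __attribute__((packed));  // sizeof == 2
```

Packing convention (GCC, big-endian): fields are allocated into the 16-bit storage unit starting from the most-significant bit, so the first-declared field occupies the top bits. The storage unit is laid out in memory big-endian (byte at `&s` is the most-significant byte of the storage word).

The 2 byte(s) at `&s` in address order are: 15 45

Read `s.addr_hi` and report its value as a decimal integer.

5

[0]=0x15 [1]=0x45 (big-endian) → word 0x1545
mode [10+:6] = (word>>10) & 0x3f = 5
opcode [6+:4] = (word>>6) & 0xf = 5
addr_hi [0+:6] = (word>>0) & 0x3f = 5  ←
addr_hi signed 6b, MSB=0: value = 5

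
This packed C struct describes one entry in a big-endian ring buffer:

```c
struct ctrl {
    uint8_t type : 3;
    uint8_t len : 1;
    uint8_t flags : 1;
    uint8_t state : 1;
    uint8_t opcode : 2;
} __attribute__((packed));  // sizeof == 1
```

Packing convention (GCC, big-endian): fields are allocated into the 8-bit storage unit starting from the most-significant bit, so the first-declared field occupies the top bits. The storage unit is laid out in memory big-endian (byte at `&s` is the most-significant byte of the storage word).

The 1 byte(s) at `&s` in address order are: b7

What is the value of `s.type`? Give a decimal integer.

5

[0]=0xb7 (big-endian) → word 0xb7
type:3 @ bit 5 → (0xb7>>5)&0x7 = 0x5  ←
len:1 @ bit 4 → (0xb7>>4)&0x1 = 0x1
flags:1 @ bit 3 → (0xb7>>3)&0x1 = 0x0
state:1 @ bit 2 → (0xb7>>2)&0x1 = 0x1
opcode:2 @ bit 0 → (0xb7>>0)&0x3 = 0x3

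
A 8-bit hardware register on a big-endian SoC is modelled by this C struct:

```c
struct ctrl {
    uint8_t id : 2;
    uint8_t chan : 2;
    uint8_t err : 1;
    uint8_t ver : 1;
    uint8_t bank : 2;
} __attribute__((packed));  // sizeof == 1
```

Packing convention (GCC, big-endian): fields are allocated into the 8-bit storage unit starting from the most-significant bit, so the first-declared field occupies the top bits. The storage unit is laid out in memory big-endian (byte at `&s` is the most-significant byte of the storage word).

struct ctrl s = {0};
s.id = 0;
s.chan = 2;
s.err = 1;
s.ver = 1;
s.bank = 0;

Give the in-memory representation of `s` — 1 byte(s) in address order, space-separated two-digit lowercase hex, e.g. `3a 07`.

2c

[6+:2] id=0 & 0x3 = 0x0; word=0x00
[4+:2] chan=2 & 0x3 = 0x2; word=0x20
[3+:1] err=1 & 0x1 = 0x1; word=0x28
[2+:1] ver=1 & 0x1 = 0x1; word=0x2c
[0+:2] bank=0 & 0x3 = 0x0; word=0x2c
word = 0x2c → big-endian bytes:
  [0]=0x2c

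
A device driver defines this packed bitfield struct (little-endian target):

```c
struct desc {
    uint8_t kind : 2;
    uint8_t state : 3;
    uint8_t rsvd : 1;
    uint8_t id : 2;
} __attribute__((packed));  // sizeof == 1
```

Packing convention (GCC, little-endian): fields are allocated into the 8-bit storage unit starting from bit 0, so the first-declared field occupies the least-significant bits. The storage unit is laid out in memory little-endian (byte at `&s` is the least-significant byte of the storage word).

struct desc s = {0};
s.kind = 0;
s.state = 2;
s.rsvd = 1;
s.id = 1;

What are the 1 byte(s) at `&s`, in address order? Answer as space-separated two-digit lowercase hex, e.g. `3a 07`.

68

kind:2 = 0 → 0x0 << 0 → word 0x00
state:3 = 2 → 0x2 << 2 → word 0x08
rsvd:1 = 1 → 0x1 << 5 → word 0x28
id:2 = 1 → 0x1 << 6 → word 0x68
word = 0x68 → little-endian bytes:
  [0]=0x68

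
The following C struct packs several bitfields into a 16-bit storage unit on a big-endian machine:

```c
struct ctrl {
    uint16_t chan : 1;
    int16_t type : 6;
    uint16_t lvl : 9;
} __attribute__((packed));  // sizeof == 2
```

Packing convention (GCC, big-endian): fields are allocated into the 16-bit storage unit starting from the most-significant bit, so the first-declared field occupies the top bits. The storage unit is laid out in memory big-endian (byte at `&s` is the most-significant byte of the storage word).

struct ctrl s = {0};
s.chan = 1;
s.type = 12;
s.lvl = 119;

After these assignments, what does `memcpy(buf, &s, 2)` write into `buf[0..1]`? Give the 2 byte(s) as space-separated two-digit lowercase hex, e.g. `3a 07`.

98 77

chan (1b) val=1 bits=0x1 at bit 15: 0x8000
type (6b) val=12 bits=0xc at bit 9: 0x9800
lvl (9b) val=119 bits=0x77 at bit 0: 0x9877
word = 0x9877 → big-endian bytes:
  [0]=0x98  [1]=0x77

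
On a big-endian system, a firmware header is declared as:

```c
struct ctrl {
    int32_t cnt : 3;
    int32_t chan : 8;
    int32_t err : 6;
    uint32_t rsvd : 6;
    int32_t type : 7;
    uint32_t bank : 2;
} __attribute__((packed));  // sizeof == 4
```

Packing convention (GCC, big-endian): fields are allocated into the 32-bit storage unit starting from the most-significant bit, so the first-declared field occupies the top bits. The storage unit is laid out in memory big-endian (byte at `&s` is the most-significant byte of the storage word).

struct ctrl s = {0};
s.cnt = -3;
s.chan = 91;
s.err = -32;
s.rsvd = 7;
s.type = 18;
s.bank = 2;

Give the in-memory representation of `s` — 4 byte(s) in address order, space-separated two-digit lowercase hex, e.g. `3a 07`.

ab 70 0e 4a

cnt (3b) val=-3 bits=0x5 at bit 29: 0xa0000000
chan (8b) val=91 bits=0x5b at bit 21: 0xab600000
err (6b) val=-32 bits=0x20 at bit 15: 0xab700000
rsvd (6b) val=7 bits=0x7 at bit 9: 0xab700e00
type (7b) val=18 bits=0x12 at bit 2: 0xab700e48
bank (2b) val=2 bits=0x2 at bit 0: 0xab700e4a
word = 0xab700e4a → big-endian bytes:
  [0]=0xab  [1]=0x70  [2]=0x0e  [3]=0x4a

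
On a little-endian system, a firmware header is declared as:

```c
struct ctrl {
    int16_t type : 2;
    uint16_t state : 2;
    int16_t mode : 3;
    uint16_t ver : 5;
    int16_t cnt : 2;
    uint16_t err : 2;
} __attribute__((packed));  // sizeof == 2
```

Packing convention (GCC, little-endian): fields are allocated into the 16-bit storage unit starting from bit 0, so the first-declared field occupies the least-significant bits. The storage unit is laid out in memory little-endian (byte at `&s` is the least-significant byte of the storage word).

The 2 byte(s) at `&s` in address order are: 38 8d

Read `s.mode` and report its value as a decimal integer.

[0]=0x38 [1]=0x8d (little-endian) → word 0x8d38
type:2 @ bit 0 → (0x8d38>>0)&0x3 = 0x0
state:2 @ bit 2 → (0x8d38>>2)&0x3 = 0x2
mode:3 @ bit 4 → (0x8d38>>4)&0x7 = 0x3  ←
ver:5 @ bit 7 → (0x8d38>>7)&0x1f = 0x1a
cnt:2 @ bit 12 → (0x8d38>>12)&0x3 = 0x0
err:2 @ bit 14 → (0x8d38>>14)&0x3 = 0x2
mode signed 3b, MSB=0: value = 3

3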